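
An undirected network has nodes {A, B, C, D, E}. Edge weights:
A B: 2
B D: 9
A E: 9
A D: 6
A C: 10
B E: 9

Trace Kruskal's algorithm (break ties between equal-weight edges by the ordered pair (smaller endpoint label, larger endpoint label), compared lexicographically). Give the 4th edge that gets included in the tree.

Sort edges by weight, then run Kruskal:
A B (2): add — endpoints in different components.
A D (6): add — endpoints in different components.
A E (9): add — endpoints in different components.
B D (9): skip — B and D already connected.
B E (9): skip — B and E already connected.
A C (10): add — endpoints in different components.
The 4th edge added is A C.

A-C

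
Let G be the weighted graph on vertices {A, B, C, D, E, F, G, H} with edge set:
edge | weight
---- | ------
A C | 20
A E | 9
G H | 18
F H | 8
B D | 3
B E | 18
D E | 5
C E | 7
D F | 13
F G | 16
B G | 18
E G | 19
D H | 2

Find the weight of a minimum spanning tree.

50

Prim's algorithm from E:
Step 1: frontier [D E 5, C E 7, A E 9, B E 18, E G 19] → take D E (5); add D.
Step 2: frontier [D H 2, B D 3, D F 13, C E 7, A E 9, B E 18, E G 19] → take D H (2); add H.
Step 3: frontier [B D 3, D F 13, C E 7, A E 9, B E 18, E G 19, F H 8, G H 18] → take B D (3); add B.
Step 4: frontier [B G 18, D F 13, C E 7, A E 9, E G 19, F H 8, G H 18] → take C E (7); add C.
Step 5: frontier [B G 18, A C 20, D F 13, A E 9, E G 19, F H 8, G H 18] → take F H (8); add F.
Step 6: frontier [B G 18, A C 20, A E 9, E G 19, F G 16, G H 18] → take A E (9); add A.
Step 7: frontier [B G 18, E G 19, F G 16, G H 18] → take F G (16); add G.
MST edges: D E, D H, B D, C E, F H, A E, F G; total weight 5+2+3+7+8+9+16 = 50.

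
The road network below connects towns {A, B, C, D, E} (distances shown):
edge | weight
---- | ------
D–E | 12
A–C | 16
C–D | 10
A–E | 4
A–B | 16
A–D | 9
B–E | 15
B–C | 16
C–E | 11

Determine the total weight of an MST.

Grow the tree from C using Prim:
Step 1: cheapest edge leaving the tree is C–D (10); add D.
Step 2: cheapest edge leaving the tree is A–D (9); add A.
Step 3: cheapest edge leaving the tree is A–E (4); add E.
Step 4: cheapest edge leaving the tree is B–E (15); add B.
MST edges: C–D, A–D, A–E, B–E; total weight 10+9+4+15 = 38.

38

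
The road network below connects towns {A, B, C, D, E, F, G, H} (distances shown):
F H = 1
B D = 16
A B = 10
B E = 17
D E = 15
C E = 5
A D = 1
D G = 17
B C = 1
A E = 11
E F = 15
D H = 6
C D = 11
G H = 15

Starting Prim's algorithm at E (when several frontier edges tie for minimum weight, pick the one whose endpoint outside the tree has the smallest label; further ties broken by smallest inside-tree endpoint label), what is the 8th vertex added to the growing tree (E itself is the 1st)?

G

Prim's algorithm from E:
Step 1: cheapest edge leaving the tree is C E (5); add C.
Step 2: cheapest edge leaving the tree is B C (1); add B.
Step 3: cheapest edge leaving the tree is A B (10); add A.
Step 4: cheapest edge leaving the tree is A D (1); add D.
Step 5: cheapest edge leaving the tree is D H (6); add H.
Step 6: cheapest edge leaving the tree is F H (1); add F.
Step 7: cheapest edge leaving the tree is G H (15); add G.
Vertex order: E, C, B, A, D, H, F, G. The 8th vertex is G.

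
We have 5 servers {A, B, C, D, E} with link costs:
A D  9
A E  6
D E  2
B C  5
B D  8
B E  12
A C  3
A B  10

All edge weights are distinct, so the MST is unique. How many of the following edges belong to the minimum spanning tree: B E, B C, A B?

Kruskal: consider edges lightest-first.
D E (2): add — endpoints in different components.
A C (3): add — endpoints in different components.
B C (5): add — endpoints in different components.
A E (6): add — endpoints in different components.
MST edge set: {D E, A C, B C, A E}.
Of the listed edges, {B C} are in the MST → 1.

1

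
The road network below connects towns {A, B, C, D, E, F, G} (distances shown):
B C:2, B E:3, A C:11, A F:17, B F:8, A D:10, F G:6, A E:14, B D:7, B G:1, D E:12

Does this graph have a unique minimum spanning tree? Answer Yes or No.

Yes

Sort edges by weight, then run Kruskal:
B G (1): add — endpoints in different components.
B C (2): add — endpoints in different components.
B E (3): add — endpoints in different components.
F G (6): add — endpoints in different components.
B D (7): add — endpoints in different components.
B F (8): skip — B and F already connected.
A D (10): add — endpoints in different components.
Every non-tree edge has weight strictly greater than the heaviest edge on the tree path between its endpoints, so the MST is unique.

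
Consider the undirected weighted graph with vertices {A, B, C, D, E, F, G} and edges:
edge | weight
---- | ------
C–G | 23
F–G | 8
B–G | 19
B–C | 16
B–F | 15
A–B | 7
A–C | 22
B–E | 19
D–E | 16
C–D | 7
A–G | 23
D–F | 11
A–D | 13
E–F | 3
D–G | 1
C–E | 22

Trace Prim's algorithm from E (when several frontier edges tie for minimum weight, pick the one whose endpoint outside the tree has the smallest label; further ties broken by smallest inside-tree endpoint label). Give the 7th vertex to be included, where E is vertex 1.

Prim, starting at E.
Step 1: cheapest edge leaving the tree is E–F (3); add F.
Step 2: cheapest edge leaving the tree is F–G (8); add G.
Step 3: cheapest edge leaving the tree is D–G (1); add D.
Step 4: cheapest edge leaving the tree is C–D (7); add C.
Step 5: cheapest edge leaving the tree is A–D (13); add A.
Step 6: cheapest edge leaving the tree is A–B (7); add B.
Vertex order: E, F, G, D, C, A, B. The 7th vertex is B.

B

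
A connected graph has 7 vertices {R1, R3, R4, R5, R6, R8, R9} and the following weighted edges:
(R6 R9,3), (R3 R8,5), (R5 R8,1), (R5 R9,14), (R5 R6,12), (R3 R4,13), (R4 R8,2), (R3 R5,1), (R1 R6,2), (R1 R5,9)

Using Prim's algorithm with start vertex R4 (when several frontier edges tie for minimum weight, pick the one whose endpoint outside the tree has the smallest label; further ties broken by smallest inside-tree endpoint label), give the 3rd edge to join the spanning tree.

R3-R5

Prim, starting at R4.
Step 1: frontier [R4 R8 2, R3 R4 13] → take R4 R8 (2); add R8.
Step 2: frontier [R3 R4 13, R5 R8 1, R3 R8 5] → take R5 R8 (1); add R5.
Step 3: frontier [R3 R4 13, R3 R5 1, R1 R5 9, R5 R6 12, R5 R9 14, R3 R8 5] → take R3 R5 (1); add R3.
Step 4: frontier [R1 R5 9, R5 R6 12, R5 R9 14] → take R1 R5 (9); add R1.
Step 5: frontier [R1 R6 2, R5 R6 12, R5 R9 14] → take R1 R6 (2); add R6.
Step 6: frontier [R5 R9 14, R6 R9 3] → take R6 R9 (3); add R9.
The 3rd edge added is R3 R5.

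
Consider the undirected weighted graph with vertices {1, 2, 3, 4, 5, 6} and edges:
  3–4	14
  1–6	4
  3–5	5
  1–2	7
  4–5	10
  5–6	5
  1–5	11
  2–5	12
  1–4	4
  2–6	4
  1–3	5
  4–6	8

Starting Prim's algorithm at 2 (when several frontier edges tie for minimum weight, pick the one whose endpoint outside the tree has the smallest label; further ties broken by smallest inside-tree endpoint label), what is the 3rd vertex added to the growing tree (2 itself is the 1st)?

Prim, starting at 2.
Step 1: cheapest edge leaving the tree is 2–6 (4); add 6.
Step 2: cheapest edge leaving the tree is 1–6 (4); add 1.
Step 3: cheapest edge leaving the tree is 1–4 (4); add 4.
Step 4: cheapest edge leaving the tree is 1–3 (5); add 3.
Step 5: cheapest edge leaving the tree is 3–5 (5); add 5.
Vertex order: 2, 6, 1, 4, 3, 5. The 3rd vertex is 1.

1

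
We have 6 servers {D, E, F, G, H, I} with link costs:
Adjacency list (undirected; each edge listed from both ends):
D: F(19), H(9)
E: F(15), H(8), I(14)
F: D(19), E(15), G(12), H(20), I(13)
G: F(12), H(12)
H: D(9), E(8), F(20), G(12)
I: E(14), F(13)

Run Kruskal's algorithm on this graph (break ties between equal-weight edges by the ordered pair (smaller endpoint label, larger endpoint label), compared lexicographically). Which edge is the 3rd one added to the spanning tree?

Sort edges by weight, then run Kruskal:
E—H (8): add. Components now {D} {E,H} {F} {G} {I}
D—H (9): add. Components now {D,E,H} {F} {G} {I}
F—G (12): add. Components now {D,E,H} {F,G} {I}
G—H (12): add. Components now {D,E,F,G,H} {I}
F—I (13): add. Components now {D,E,F,G,H,I}
The 3rd edge added is F—G.

F-G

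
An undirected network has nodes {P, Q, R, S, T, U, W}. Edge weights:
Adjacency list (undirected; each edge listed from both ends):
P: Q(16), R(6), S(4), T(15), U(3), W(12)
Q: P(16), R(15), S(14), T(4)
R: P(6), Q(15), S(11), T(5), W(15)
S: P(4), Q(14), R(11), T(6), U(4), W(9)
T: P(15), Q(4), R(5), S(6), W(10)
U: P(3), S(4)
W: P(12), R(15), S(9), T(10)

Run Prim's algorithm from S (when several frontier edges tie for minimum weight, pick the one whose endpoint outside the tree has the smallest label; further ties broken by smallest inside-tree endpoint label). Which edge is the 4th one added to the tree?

Prim's algorithm from S:
Step 1: cheapest edge leaving the tree is P-S (4); add P.
Step 2: cheapest edge leaving the tree is P-U (3); add U.
Step 3: cheapest edge leaving the tree is P-R (6); add R.
Step 4: cheapest edge leaving the tree is R-T (5); add T.
Step 5: cheapest edge leaving the tree is Q-T (4); add Q.
Step 6: cheapest edge leaving the tree is S-W (9); add W.
The 4th edge added is R-T.

R-T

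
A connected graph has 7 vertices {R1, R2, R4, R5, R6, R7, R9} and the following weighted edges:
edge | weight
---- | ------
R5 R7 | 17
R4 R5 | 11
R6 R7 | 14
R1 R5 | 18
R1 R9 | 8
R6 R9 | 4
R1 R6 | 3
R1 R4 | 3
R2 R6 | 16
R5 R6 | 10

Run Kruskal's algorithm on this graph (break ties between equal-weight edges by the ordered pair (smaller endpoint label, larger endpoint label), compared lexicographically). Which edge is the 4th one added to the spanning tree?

Sort edges by weight, then run Kruskal:
R1 R4 (3): add. Components now {R1,R4} {R6} {R5} {R7} {R9} {R2}
R1 R6 (3): add. Components now {R1,R4,R6} {R5} {R7} {R9} {R2}
R6 R9 (4): add. Components now {R1,R4,R6,R9} {R5} {R7} {R2}
R1 R9 (8): skip — R1 and R9 already connected.
R5 R6 (10): add. Components now {R1,R4,R5,R6,R9} {R7} {R2}
R4 R5 (11): skip — R4 and R5 already connected.
R6 R7 (14): add. Components now {R1,R4,R5,R6,R7,R9} {R2}
R2 R6 (16): add. Components now {R1,R2,R4,R5,R6,R7,R9}
The 4th edge added is R5 R6.

R5-R6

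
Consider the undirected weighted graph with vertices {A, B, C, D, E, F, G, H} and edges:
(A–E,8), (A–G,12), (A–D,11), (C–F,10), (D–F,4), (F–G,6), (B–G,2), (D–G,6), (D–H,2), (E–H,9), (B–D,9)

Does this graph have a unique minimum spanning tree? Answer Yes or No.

Kruskal's algorithm — process edges by increasing weight (ties by edge label):
B–G (2): add — endpoints in different components.
D–H (2): add — endpoints in different components.
D–F (4): add — endpoints in different components.
D–G (6): add — endpoints in different components.
F–G (6): skip — F and G already connected.
A–E (8): add — endpoints in different components.
B–D (9): skip — B and D already connected.
E–H (9): add — endpoints in different components.
C–F (10): add — endpoints in different components.
Non-tree edge F–G has weight 6, equal to the heaviest edge on its tree cycle — swapping gives another MST of the same weight. Not unique.

No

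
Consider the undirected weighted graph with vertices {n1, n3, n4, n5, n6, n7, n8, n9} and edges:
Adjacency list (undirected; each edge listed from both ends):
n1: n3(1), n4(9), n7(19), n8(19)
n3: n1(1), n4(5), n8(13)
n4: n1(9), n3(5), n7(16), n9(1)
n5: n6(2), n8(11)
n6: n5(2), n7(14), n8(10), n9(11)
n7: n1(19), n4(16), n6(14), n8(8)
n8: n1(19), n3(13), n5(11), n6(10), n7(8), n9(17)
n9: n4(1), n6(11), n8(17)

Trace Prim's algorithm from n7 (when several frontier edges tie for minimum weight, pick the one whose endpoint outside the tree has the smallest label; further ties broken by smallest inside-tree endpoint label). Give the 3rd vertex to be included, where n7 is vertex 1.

n6

Prim, starting at n7.
Step 1: cheapest edge leaving the tree is n7—n8 (8); add n8.
Step 2: cheapest edge leaving the tree is n6—n8 (10); add n6.
Step 3: cheapest edge leaving the tree is n5—n6 (2); add n5.
Step 4: cheapest edge leaving the tree is n6—n9 (11); add n9.
Step 5: cheapest edge leaving the tree is n4—n9 (1); add n4.
Step 6: cheapest edge leaving the tree is n3—n4 (5); add n3.
Step 7: cheapest edge leaving the tree is n1—n3 (1); add n1.
Vertex order: n7, n8, n6, n5, n9, n4, n3, n1. The 3rd vertex is n6.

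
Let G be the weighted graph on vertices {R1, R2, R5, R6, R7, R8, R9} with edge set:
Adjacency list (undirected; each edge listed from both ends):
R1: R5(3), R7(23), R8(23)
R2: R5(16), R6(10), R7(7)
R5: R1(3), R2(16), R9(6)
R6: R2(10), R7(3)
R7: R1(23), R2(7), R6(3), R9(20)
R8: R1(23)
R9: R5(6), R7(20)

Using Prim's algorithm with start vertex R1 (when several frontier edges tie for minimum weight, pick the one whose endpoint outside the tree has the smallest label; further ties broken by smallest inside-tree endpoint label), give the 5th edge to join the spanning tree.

Prim, starting at R1.
Step 1: cheapest edge leaving the tree is R1–R5 (3); add R5.
Step 2: cheapest edge leaving the tree is R5–R9 (6); add R9.
Step 3: cheapest edge leaving the tree is R2–R5 (16); add R2.
Step 4: cheapest edge leaving the tree is R2–R7 (7); add R7.
Step 5: cheapest edge leaving the tree is R6–R7 (3); add R6.
Step 6: cheapest edge leaving the tree is R1–R8 (23); add R8.
The 5th edge added is R6–R7.

R6-R7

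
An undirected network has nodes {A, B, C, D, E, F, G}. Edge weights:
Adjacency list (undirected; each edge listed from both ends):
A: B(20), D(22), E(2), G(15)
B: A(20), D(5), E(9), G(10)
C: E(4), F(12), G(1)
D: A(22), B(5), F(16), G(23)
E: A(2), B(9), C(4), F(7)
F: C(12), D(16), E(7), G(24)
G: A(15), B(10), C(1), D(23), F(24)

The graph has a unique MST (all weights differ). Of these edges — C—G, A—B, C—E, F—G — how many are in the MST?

2

Kruskal: consider edges lightest-first.
C—G (1): add. Components now {A} {B} {C,G} {D} {E} {F}
A—E (2): add. Components now {A,E} {B} {C,G} {D} {F}
C—E (4): add. Components now {A,C,E,G} {B} {D} {F}
B—D (5): add. Components now {A,C,E,G} {B,D} {F}
E—F (7): add. Components now {A,C,E,F,G} {B,D}
B—E (9): add. Components now {A,B,C,D,E,F,G}
MST edge set: {C—G, A—E, C—E, B—D, E—F, B—E}.
Of the listed edges, {C—G, C—E} are in the MST → 2.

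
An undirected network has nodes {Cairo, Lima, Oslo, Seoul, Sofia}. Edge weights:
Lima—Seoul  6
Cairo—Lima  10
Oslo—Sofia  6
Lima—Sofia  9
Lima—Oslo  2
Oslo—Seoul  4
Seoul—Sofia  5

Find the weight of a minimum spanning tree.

21

Kruskal's algorithm — process edges by increasing weight (ties by edge label):
Lima—Oslo (2): add. Components now {Lima,Oslo} {Seoul} {Sofia} {Cairo}
Oslo—Seoul (4): add. Components now {Lima,Oslo,Seoul} {Sofia} {Cairo}
Seoul—Sofia (5): add. Components now {Lima,Oslo,Seoul,Sofia} {Cairo}
Lima—Seoul (6): skip — Lima and Seoul already connected.
Oslo—Sofia (6): skip — Oslo and Sofia already connected.
Lima—Sofia (9): skip — Lima and Sofia already connected.
Cairo—Lima (10): add. Components now {Cairo,Lima,Oslo,Seoul,Sofia}
MST edges: Lima—Oslo, Oslo—Seoul, Seoul—Sofia, Cairo—Lima; total weight 2+4+5+10 = 21.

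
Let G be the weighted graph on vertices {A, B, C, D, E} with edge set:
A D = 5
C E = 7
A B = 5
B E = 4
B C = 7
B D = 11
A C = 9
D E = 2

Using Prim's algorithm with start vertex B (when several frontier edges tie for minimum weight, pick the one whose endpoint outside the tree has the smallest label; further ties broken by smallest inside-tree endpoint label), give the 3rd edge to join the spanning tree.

Prim's algorithm from B:
Step 1: frontier [B E 4, A B 5, B C 7, B D 11] → take B E (4); add E.
Step 2: frontier [A B 5, B C 7, B D 11, D E 2, C E 7] → take D E (2); add D.
Step 3: frontier [A B 5, B C 7, A D 5, C E 7] → take A B (5); add A.
Step 4: frontier [A C 9, B C 7, C E 7] → take B C (7); add C.
The 3rd edge added is A B.

A-B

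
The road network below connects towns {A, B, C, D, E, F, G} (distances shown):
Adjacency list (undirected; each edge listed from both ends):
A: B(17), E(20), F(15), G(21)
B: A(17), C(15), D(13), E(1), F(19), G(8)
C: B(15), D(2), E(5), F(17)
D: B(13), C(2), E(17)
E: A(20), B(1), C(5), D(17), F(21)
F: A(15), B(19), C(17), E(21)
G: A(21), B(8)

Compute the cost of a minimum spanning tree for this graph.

48

Kruskal: consider edges lightest-first.
B–E (1): add — endpoints in different components.
C–D (2): add — endpoints in different components.
C–E (5): add — endpoints in different components.
B–G (8): add — endpoints in different components.
B–D (13): skip — B and D already connected.
A–F (15): add — endpoints in different components.
B–C (15): skip — B and C already connected.
A–B (17): add — endpoints in different components.
MST edges: B–E, C–D, C–E, B–G, A–F, A–B; total weight 1+2+5+8+15+17 = 48.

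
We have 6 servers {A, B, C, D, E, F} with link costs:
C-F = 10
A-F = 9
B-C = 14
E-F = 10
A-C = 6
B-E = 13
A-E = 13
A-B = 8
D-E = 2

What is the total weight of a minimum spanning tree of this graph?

35

Kruskal: consider edges lightest-first.
D-E (2): add. Components now {A} {B} {C} {D,E} {F}
A-C (6): add. Components now {A,C} {B} {D,E} {F}
A-B (8): add. Components now {A,B,C} {D,E} {F}
A-F (9): add. Components now {A,B,C,F} {D,E}
C-F (10): skip — C and F already connected.
E-F (10): add. Components now {A,B,C,D,E,F}
MST edges: D-E, A-C, A-B, A-F, E-F; total weight 2+6+8+9+10 = 35.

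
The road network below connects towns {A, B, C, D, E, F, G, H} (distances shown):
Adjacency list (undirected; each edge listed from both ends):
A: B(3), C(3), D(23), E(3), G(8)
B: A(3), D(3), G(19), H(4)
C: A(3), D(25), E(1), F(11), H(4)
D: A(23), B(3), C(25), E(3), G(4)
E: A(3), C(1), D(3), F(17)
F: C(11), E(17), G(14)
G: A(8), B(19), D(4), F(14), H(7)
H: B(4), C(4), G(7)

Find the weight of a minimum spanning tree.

29

Prim, starting at D.
Step 1: cheapest edge leaving the tree is B—D (3); add B.
Step 2: cheapest edge leaving the tree is A—B (3); add A.
Step 3: cheapest edge leaving the tree is A—C (3); add C.
Step 4: cheapest edge leaving the tree is C—E (1); add E.
Step 5: cheapest edge leaving the tree is D—G (4); add G.
Step 6: cheapest edge leaving the tree is B—H (4); add H.
Step 7: cheapest edge leaving the tree is C—F (11); add F.
MST edges: B—D, A—B, A—C, C—E, D—G, B—H, C—F; total weight 3+3+3+1+4+4+11 = 29.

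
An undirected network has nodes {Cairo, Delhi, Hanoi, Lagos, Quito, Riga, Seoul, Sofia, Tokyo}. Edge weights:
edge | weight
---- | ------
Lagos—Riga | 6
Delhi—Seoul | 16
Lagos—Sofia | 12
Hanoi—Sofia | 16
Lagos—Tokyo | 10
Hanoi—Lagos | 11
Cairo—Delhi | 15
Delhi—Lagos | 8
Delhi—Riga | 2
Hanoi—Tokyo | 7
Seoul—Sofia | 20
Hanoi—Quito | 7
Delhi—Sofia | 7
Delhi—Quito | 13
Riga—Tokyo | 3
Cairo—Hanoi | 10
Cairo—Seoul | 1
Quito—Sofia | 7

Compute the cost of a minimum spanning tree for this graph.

Prim, starting at Quito.
Step 1: cheapest edge leaving the tree is Hanoi—Quito (7); add Hanoi.
Step 2: cheapest edge leaving the tree is Quito—Sofia (7); add Sofia.
Step 3: cheapest edge leaving the tree is Delhi—Sofia (7); add Delhi.
Step 4: cheapest edge leaving the tree is Delhi—Riga (2); add Riga.
Step 5: cheapest edge leaving the tree is Riga—Tokyo (3); add Tokyo.
Step 6: cheapest edge leaving the tree is Lagos—Riga (6); add Lagos.
Step 7: cheapest edge leaving the tree is Cairo—Hanoi (10); add Cairo.
Step 8: cheapest edge leaving the tree is Cairo—Seoul (1); add Seoul.
MST edges: Hanoi—Quito, Quito—Sofia, Delhi—Sofia, Delhi—Riga, Riga—Tokyo, Lagos—Riga, Cairo—Hanoi, Cairo—Seoul; total weight 7+7+7+2+3+6+10+1 = 43.

43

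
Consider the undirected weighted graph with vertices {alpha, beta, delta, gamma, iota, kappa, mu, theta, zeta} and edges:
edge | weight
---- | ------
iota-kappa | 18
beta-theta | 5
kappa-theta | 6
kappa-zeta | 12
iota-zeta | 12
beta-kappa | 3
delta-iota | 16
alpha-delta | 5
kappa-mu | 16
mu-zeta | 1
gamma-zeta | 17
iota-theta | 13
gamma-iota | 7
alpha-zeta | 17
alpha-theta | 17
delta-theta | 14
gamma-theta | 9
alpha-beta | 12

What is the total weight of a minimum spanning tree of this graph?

54

Prim, starting at zeta.
Step 1: cheapest edge leaving the tree is mu-zeta (1); add mu.
Step 2: cheapest edge leaving the tree is iota-zeta (12); add iota.
Step 3: cheapest edge leaving the tree is gamma-iota (7); add gamma.
Step 4: cheapest edge leaving the tree is gamma-theta (9); add theta.
Step 5: cheapest edge leaving the tree is beta-theta (5); add beta.
Step 6: cheapest edge leaving the tree is beta-kappa (3); add kappa.
Step 7: cheapest edge leaving the tree is alpha-beta (12); add alpha.
Step 8: cheapest edge leaving the tree is alpha-delta (5); add delta.
MST edges: mu-zeta, iota-zeta, gamma-iota, gamma-theta, beta-theta, beta-kappa, alpha-beta, alpha-delta; total weight 1+12+7+9+5+3+12+5 = 54.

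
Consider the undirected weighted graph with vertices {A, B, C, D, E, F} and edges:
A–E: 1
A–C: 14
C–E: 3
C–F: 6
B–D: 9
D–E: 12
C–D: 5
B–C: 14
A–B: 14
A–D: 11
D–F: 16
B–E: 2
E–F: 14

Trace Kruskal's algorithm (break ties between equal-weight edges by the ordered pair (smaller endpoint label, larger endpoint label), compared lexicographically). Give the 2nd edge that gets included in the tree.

Kruskal's algorithm — process edges by increasing weight (ties by edge label):
A–E (1): add — endpoints in different components.
B–E (2): add — endpoints in different components.
C–E (3): add — endpoints in different components.
C–D (5): add — endpoints in different components.
C–F (6): add — endpoints in different components.
The 2nd edge added is B–E.

B-E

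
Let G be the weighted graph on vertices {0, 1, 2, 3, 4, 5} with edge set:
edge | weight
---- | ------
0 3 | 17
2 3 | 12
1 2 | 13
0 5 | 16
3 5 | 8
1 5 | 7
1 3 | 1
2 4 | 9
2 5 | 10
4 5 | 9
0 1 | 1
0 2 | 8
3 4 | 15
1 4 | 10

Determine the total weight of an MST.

26

Kruskal's algorithm — process edges by increasing weight (ties by edge label):
0 1 (1): add — endpoints in different components.
1 3 (1): add — endpoints in different components.
1 5 (7): add — endpoints in different components.
0 2 (8): add — endpoints in different components.
3 5 (8): skip — 3 and 5 already connected.
2 4 (9): add — endpoints in different components.
MST edges: 0 1, 1 3, 1 5, 0 2, 2 4; total weight 1+1+7+8+9 = 26.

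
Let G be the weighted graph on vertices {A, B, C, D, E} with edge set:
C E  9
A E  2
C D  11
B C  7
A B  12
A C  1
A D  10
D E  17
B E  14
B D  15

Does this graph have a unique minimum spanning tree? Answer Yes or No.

Sort edges by weight, then run Kruskal:
A C (1): add. Components now {A,C} {B} {D} {E}
A E (2): add. Components now {A,C,E} {B} {D}
B C (7): add. Components now {A,B,C,E} {D}
C E (9): skip — C and E already connected.
A D (10): add. Components now {A,B,C,D,E}
Every non-tree edge has weight strictly greater than the heaviest edge on the tree path between its endpoints, so the MST is unique.

Yes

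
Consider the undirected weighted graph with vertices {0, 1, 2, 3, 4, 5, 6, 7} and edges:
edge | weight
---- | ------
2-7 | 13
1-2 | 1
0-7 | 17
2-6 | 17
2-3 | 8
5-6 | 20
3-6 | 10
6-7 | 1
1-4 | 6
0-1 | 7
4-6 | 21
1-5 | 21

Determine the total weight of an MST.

Kruskal: consider edges lightest-first.
1-2 (1): add — endpoints in different components.
6-7 (1): add — endpoints in different components.
1-4 (6): add — endpoints in different components.
0-1 (7): add — endpoints in different components.
2-3 (8): add — endpoints in different components.
3-6 (10): add — endpoints in different components.
2-7 (13): skip — 2 and 7 already connected.
0-7 (17): skip — 0 and 7 already connected.
2-6 (17): skip — 2 and 6 already connected.
5-6 (20): add — endpoints in different components.
MST edges: 1-2, 6-7, 1-4, 0-1, 2-3, 3-6, 5-6; total weight 1+1+6+7+8+10+20 = 53.

53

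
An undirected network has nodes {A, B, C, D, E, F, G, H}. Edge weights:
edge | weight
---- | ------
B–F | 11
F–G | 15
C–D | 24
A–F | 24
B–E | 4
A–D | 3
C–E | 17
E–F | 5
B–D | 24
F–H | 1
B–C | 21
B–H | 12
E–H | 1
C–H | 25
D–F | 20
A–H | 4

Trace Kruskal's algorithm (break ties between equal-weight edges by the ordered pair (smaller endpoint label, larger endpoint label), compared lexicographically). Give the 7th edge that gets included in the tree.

Kruskal's algorithm — process edges by increasing weight (ties by edge label):
E–H (1): add — endpoints in different components.
F–H (1): add — endpoints in different components.
A–D (3): add — endpoints in different components.
A–H (4): add — endpoints in different components.
B–E (4): add — endpoints in different components.
E–F (5): skip — E and F already connected.
B–F (11): skip — B and F already connected.
B–H (12): skip — B and H already connected.
F–G (15): add — endpoints in different components.
C–E (17): add — endpoints in different components.
The 7th edge added is C–E.

C-E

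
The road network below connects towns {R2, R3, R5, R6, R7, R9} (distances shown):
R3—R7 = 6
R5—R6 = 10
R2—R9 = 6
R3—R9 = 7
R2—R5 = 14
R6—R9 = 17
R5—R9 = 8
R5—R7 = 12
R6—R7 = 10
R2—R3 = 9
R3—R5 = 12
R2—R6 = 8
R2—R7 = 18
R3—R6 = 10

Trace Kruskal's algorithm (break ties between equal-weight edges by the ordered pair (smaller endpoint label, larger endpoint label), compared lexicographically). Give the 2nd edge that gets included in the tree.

R3-R7

Sort edges by weight, then run Kruskal:
R2—R9 (6): add — endpoints in different components.
R3—R7 (6): add — endpoints in different components.
R3—R9 (7): add — endpoints in different components.
R2—R6 (8): add — endpoints in different components.
R5—R9 (8): add — endpoints in different components.
The 2nd edge added is R3—R7.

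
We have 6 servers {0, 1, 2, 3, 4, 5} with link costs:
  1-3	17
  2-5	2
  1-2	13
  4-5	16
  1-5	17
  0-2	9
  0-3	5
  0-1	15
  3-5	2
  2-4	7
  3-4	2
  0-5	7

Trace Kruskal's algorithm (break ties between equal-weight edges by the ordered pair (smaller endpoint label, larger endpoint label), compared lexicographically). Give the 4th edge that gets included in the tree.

Sort edges by weight, then run Kruskal:
2-5 (2): add — endpoints in different components.
3-4 (2): add — endpoints in different components.
3-5 (2): add — endpoints in different components.
0-3 (5): add — endpoints in different components.
0-5 (7): skip — 0 and 5 already connected.
2-4 (7): skip — 2 and 4 already connected.
0-2 (9): skip — 0 and 2 already connected.
1-2 (13): add — endpoints in different components.
The 4th edge added is 0-3.

0-3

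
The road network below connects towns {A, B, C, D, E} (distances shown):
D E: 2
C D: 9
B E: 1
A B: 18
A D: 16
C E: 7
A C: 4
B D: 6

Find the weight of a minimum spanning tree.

Kruskal's algorithm — process edges by increasing weight (ties by edge label):
B E (1): add. Components now {A} {B,E} {C} {D}
D E (2): add. Components now {A} {B,D,E} {C}
A C (4): add. Components now {A,C} {B,D,E}
B D (6): skip — B and D already connected.
C E (7): add. Components now {A,B,C,D,E}
MST edges: B E, D E, A C, C E; total weight 1+2+4+7 = 14.

14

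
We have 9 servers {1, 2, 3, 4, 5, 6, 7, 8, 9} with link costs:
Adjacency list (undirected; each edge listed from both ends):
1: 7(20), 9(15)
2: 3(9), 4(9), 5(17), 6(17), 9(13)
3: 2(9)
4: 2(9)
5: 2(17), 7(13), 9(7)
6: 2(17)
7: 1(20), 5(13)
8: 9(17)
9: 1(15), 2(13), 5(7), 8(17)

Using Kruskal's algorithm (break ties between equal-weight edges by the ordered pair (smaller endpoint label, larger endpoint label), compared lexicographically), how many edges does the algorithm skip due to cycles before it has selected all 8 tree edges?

1

Sort edges by weight, then run Kruskal:
5—9 (7): add — endpoints in different components.
2—3 (9): add — endpoints in different components.
2—4 (9): add — endpoints in different components.
2—9 (13): add — endpoints in different components.
5—7 (13): add — endpoints in different components.
1—9 (15): add — endpoints in different components.
2—5 (17): skip — 2 and 5 already connected.
2—6 (17): add — endpoints in different components.
8—9 (17): add — endpoints in different components.
Edges rejected before the tree was complete: 1.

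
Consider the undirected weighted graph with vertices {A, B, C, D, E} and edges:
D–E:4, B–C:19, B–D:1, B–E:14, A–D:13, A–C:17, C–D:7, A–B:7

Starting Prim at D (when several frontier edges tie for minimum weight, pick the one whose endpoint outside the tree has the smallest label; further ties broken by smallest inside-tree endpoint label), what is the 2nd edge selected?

D-E

Grow the tree from D using Prim:
Step 1: frontier [B–D 1, D–E 4, C–D 7, A–D 13] → take B–D (1); add B.
Step 2: frontier [A–B 7, B–E 14, B–C 19, D–E 4, C–D 7, A–D 13] → take D–E (4); add E.
Step 3: frontier [A–B 7, B–C 19, C–D 7, A–D 13] → take A–B (7); add A.
Step 4: frontier [A–C 17, B–C 19, C–D 7] → take C–D (7); add C.
The 2nd edge added is D–E.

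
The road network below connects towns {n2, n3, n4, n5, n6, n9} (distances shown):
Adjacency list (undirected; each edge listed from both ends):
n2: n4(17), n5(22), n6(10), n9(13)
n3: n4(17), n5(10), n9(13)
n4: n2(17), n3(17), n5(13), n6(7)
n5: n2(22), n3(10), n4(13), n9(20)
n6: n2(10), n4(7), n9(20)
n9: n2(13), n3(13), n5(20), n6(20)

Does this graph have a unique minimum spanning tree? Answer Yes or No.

Kruskal's algorithm — process edges by increasing weight (ties by edge label):
n4-n6 (7): add — endpoints in different components.
n2-n6 (10): add — endpoints in different components.
n3-n5 (10): add — endpoints in different components.
n2-n9 (13): add — endpoints in different components.
n3-n9 (13): add — endpoints in different components.
Non-tree edge n4-n5 has weight 13, equal to the heaviest edge on its tree cycle — swapping gives another MST of the same weight. Not unique.

No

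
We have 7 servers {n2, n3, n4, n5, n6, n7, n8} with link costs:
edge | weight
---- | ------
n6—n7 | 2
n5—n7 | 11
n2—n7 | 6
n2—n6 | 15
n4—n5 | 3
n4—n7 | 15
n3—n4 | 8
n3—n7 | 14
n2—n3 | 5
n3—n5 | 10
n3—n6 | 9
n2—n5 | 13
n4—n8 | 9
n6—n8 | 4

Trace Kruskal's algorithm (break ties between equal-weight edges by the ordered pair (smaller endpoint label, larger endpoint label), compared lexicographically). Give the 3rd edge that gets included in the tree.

n6-n8

Sort edges by weight, then run Kruskal:
n6—n7 (2): add. Components now {n5} {n3} {n6,n7} {n8} {n4} {n2}
n4—n5 (3): add. Components now {n4,n5} {n3} {n6,n7} {n8} {n2}
n6—n8 (4): add. Components now {n4,n5} {n3} {n6,n7,n8} {n2}
n2—n3 (5): add. Components now {n4,n5} {n2,n3} {n6,n7,n8}
n2—n7 (6): add. Components now {n4,n5} {n2,n3,n6,n7,n8}
n3—n4 (8): add. Components now {n2,n3,n4,n5,n6,n7,n8}
The 3rd edge added is n6—n8.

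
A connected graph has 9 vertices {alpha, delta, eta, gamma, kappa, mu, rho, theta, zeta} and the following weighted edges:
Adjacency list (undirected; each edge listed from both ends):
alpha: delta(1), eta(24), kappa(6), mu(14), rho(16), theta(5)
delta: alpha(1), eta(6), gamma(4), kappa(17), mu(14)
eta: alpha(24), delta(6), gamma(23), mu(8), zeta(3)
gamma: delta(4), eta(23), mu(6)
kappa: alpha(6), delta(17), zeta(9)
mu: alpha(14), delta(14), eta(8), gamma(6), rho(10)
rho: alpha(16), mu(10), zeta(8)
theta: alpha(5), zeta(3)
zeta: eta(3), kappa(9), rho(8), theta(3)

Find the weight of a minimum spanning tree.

36

Sort edges by weight, then run Kruskal:
alpha delta (1): add — endpoints in different components.
eta zeta (3): add — endpoints in different components.
theta zeta (3): add — endpoints in different components.
delta gamma (4): add — endpoints in different components.
alpha theta (5): add — endpoints in different components.
alpha kappa (6): add — endpoints in different components.
delta eta (6): skip — delta and eta already connected.
gamma mu (6): add — endpoints in different components.
eta mu (8): skip — eta and mu already connected.
rho zeta (8): add — endpoints in different components.
MST edges: alpha delta, eta zeta, theta zeta, delta gamma, alpha theta, alpha kappa, gamma mu, rho zeta; total weight 1+3+3+4+5+6+6+8 = 36.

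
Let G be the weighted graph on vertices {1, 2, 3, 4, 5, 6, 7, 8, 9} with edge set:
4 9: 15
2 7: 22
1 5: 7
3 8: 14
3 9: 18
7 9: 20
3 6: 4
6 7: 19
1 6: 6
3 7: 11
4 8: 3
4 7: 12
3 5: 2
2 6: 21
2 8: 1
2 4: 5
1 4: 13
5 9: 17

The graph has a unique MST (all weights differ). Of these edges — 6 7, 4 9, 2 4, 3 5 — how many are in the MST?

2

Kruskal's algorithm — process edges by increasing weight (ties by edge label):
2 8 (1): add — endpoints in different components.
3 5 (2): add — endpoints in different components.
4 8 (3): add — endpoints in different components.
3 6 (4): add — endpoints in different components.
2 4 (5): skip — 2 and 4 already connected.
1 6 (6): add — endpoints in different components.
1 5 (7): skip — 1 and 5 already connected.
3 7 (11): add — endpoints in different components.
4 7 (12): add — endpoints in different components.
1 4 (13): skip — 1 and 4 already connected.
3 8 (14): skip — 3 and 8 already connected.
4 9 (15): add — endpoints in different components.
MST edge set: {2 8, 3 5, 4 8, 3 6, 1 6, 3 7, 4 7, 4 9}.
Of the listed edges, {4 9, 3 5} are in the MST → 2.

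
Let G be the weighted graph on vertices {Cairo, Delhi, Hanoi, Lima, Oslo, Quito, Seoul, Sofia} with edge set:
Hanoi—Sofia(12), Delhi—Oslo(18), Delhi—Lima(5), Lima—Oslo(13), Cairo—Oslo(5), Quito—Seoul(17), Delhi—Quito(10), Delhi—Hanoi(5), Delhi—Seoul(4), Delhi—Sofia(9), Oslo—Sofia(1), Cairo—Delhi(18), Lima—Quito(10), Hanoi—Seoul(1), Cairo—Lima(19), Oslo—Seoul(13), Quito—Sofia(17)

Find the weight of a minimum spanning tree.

35

Sort edges by weight, then run Kruskal:
Hanoi—Seoul (1): add — endpoints in different components.
Oslo—Sofia (1): add — endpoints in different components.
Delhi—Seoul (4): add — endpoints in different components.
Cairo—Oslo (5): add — endpoints in different components.
Delhi—Hanoi (5): skip — Delhi and Hanoi already connected.
Delhi—Lima (5): add — endpoints in different components.
Delhi—Sofia (9): add — endpoints in different components.
Delhi—Quito (10): add — endpoints in different components.
MST edges: Hanoi—Seoul, Oslo—Sofia, Delhi—Seoul, Cairo—Oslo, Delhi—Lima, Delhi—Sofia, Delhi—Quito; total weight 1+1+4+5+5+9+10 = 35.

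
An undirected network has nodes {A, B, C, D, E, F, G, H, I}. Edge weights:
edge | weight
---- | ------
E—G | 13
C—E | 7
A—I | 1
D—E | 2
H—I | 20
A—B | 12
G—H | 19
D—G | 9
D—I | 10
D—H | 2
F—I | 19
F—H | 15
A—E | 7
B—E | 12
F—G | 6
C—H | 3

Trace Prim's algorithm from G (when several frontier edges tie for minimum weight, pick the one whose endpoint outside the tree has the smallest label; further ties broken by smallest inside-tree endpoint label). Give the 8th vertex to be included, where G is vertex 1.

I

Grow the tree from G using Prim:
Step 1: cheapest edge leaving the tree is F—G (6); add F.
Step 2: cheapest edge leaving the tree is D—G (9); add D.
Step 3: cheapest edge leaving the tree is D—E (2); add E.
Step 4: cheapest edge leaving the tree is D—H (2); add H.
Step 5: cheapest edge leaving the tree is C—H (3); add C.
Step 6: cheapest edge leaving the tree is A—E (7); add A.
Step 7: cheapest edge leaving the tree is A—I (1); add I.
Step 8: cheapest edge leaving the tree is A—B (12); add B.
Vertex order: G, F, D, E, H, C, A, I, B. The 8th vertex is I.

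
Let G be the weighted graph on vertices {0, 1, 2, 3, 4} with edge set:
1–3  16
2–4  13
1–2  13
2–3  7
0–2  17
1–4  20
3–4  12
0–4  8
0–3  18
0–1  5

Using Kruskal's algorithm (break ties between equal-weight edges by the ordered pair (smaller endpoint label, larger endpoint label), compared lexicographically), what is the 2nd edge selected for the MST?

Kruskal: consider edges lightest-first.
0–1 (5): add — endpoints in different components.
2–3 (7): add — endpoints in different components.
0–4 (8): add — endpoints in different components.
3–4 (12): add — endpoints in different components.
The 2nd edge added is 2–3.

2-3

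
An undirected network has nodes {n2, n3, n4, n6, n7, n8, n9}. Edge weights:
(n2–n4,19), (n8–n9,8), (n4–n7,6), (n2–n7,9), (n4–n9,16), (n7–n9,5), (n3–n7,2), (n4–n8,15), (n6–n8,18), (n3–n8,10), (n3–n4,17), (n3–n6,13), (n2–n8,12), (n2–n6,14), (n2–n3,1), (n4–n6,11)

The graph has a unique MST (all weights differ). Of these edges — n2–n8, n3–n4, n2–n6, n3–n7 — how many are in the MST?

1

Kruskal's algorithm — process edges by increasing weight (ties by edge label):
n2–n3 (1): add. Components now {n2,n3} {n4} {n6} {n7} {n9} {n8}
n3–n7 (2): add. Components now {n2,n3,n7} {n4} {n6} {n9} {n8}
n7–n9 (5): add. Components now {n2,n3,n7,n9} {n4} {n6} {n8}
n4–n7 (6): add. Components now {n2,n3,n4,n7,n9} {n6} {n8}
n8–n9 (8): add. Components now {n2,n3,n4,n7,n8,n9} {n6}
n2–n7 (9): skip — n2 and n7 already connected.
n3–n8 (10): skip — n3 and n8 already connected.
n4–n6 (11): add. Components now {n2,n3,n4,n6,n7,n8,n9}
MST edge set: {n2–n3, n3–n7, n7–n9, n4–n7, n8–n9, n4–n6}.
Of the listed edges, {n3–n7} are in the MST → 1.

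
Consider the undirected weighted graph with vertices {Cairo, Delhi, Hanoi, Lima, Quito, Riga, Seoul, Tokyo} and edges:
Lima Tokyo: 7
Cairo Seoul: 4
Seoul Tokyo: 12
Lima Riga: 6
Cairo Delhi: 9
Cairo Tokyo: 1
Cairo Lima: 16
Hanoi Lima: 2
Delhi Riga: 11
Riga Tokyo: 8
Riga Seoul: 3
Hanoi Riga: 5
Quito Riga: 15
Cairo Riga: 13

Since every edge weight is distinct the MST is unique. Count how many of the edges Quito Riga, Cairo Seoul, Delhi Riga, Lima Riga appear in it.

Sort edges by weight, then run Kruskal:
Cairo Tokyo (1): add — endpoints in different components.
Hanoi Lima (2): add — endpoints in different components.
Riga Seoul (3): add — endpoints in different components.
Cairo Seoul (4): add — endpoints in different components.
Hanoi Riga (5): add — endpoints in different components.
Lima Riga (6): skip — Lima and Riga already connected.
Lima Tokyo (7): skip — Lima and Tokyo already connected.
Riga Tokyo (8): skip — Riga and Tokyo already connected.
Cairo Delhi (9): add — endpoints in different components.
Delhi Riga (11): skip — Riga and Delhi already connected.
Seoul Tokyo (12): skip — Seoul and Tokyo already connected.
Cairo Riga (13): skip — Cairo and Riga already connected.
Quito Riga (15): add — endpoints in different components.
MST edge set: {Cairo Tokyo, Hanoi Lima, Riga Seoul, Cairo Seoul, Hanoi Riga, Cairo Delhi, Quito Riga}.
Of the listed edges, {Quito Riga, Cairo Seoul} are in the MST → 2.

2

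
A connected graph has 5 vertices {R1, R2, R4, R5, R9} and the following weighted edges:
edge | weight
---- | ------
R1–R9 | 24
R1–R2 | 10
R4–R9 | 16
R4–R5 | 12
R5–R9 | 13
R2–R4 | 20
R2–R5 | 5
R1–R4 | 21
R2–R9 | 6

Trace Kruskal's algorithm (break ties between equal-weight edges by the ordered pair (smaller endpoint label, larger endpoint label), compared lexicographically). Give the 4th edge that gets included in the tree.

R4-R5

Kruskal's algorithm — process edges by increasing weight (ties by edge label):
R2–R5 (5): add. Components now {R4} {R9} {R1} {R2,R5}
R2–R9 (6): add. Components now {R4} {R2,R5,R9} {R1}
R1–R2 (10): add. Components now {R4} {R1,R2,R5,R9}
R4–R5 (12): add. Components now {R1,R2,R4,R5,R9}
The 4th edge added is R4–R5.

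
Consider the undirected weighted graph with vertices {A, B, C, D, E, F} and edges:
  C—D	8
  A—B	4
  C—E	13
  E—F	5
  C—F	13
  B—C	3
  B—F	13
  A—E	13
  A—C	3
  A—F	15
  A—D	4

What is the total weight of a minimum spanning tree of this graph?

Prim's algorithm from B:
Step 1: cheapest edge leaving the tree is B—C (3); add C.
Step 2: cheapest edge leaving the tree is A—C (3); add A.
Step 3: cheapest edge leaving the tree is A—D (4); add D.
Step 4: cheapest edge leaving the tree is A—E (13); add E.
Step 5: cheapest edge leaving the tree is E—F (5); add F.
MST edges: B—C, A—C, A—D, A—E, E—F; total weight 3+3+4+13+5 = 28.

28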